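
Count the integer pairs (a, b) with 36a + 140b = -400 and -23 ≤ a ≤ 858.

25

gcd(140, 36) = 4.
By Bézout, 36*(4) + 140*(-1) = 4.
Particular solution: (20, -8).
General solution: a = 20 + 35t, b = -8 - 9t for integer t.
-23 ≤ 20 + 35t ≤ 858 gives t ∈ [-1, 23], which is 25 values.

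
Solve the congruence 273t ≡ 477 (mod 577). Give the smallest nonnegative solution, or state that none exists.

gcd(577, 273) = 1  (577 = 2×273 + 31, 273 = 8×31 + 25, 31 = 1×25 + 6, 25 = 4×6 + 1, 6 = 6×1).
1 divides 477, so solutions exist.
Back-substituting, 273×(93) + 577×(-44) = 1.
So 273×(93) ≡ 1 (mod 577); multiply by 477: t ≡ 44361 (mod 577).
Smallest nonnegative: t = 44361 mod 577 = 509.

509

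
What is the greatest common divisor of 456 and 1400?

gcd(1400, 456) = 8  (1400 = 3×456 + 32, 456 = 14×32 + 8, 32 = 4×8).

8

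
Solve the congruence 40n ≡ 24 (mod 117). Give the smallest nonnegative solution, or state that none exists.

gcd(117, 40) = 1.
1 divides 24, so solutions exist.
By Bézout, 40*(-38) + 117*(13) = 1.
So 40*(-38) ≡ 1 (mod 117); multiply by 24: n ≡ -912 (mod 117).
Smallest nonnegative: n = -912 mod 117 = 24.

24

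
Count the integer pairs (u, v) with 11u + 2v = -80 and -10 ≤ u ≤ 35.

gcd(11, 2) = 1.
By Bézout, 11×(1) + 2×(-5) = 1.
Particular solution: (0, -40).
General solution: u = 0 + 2t, v = -40 - 11t for integer t.
-10 ≤ 0 + 2t ≤ 35 gives t ∈ [-5, 17], which is 23 values.

23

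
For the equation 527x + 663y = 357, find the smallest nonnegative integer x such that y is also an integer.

gcd(663, 527):
  663 = 1×527 + 136
  527 = 3×136 + 119
  136 = 1×119 + 17
  119 = 7×17
so gcd(663, 527) = 17.
17 divides 357, so solutions exist.
Back-substitute for Bézout coefficients:
  17 = 136 - 1×119
  ... = 527×(-5) + 663×(4)
Scale by 357/17 = 21: (x₀, y₀) = (-105, 84).
General solution: x = -105 + 39t, y = 84 - 31t for integer t.
x ≥ 0: smallest is -105 mod 39 = 12 (at t = 3), with y = -9.

12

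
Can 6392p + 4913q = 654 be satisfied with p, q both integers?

gcd(6392, 4913):
  6392 = 1*4913 + 1479
  4913 = 3*1479 + 476
  1479 = 3*476 + 51
  476 = 9*51 + 17
  51 = 3*17
so gcd(6392, 4913) = 17.
17 does not divide 654 (remainder 8), so no integer solutions.

no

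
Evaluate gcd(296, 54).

gcd(296, 54):
  296 = 5*54 + 26
  54 = 2*26 + 2
  26 = 13*2
so gcd(296, 54) = 2.

2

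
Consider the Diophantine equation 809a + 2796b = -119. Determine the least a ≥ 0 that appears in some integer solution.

1721

gcd(2796, 809) = 1  (2796 = 3*809 + 369, 809 = 2*369 + 71, 369 = 5*71 + 14, 71 = 5*14 + 1, 14 = 14*1).
1 divides -119, so solutions exist.
Back-substituting, 809*(197) + 2796*(-57) = 1.
Scale by -119/1 = -119: (a₀, b₀) = (-23443, 6783).
General solution: a = -23443 + 2796t, b = 6783 - 809t for integer t.
a ≥ 0: smallest is -23443 mod 2796 = 1721 (at t = 9), with b = -498.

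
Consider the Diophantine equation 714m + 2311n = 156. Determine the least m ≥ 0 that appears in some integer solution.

gcd(2311, 714):
  2311 = 3*714 + 169
  714 = 4*169 + 38
  169 = 4*38 + 17
  38 = 2*17 + 4
  17 = 4*4 + 1
  4 = 4*1
so gcd(2311, 714) = 1.
1 divides 156, so solutions exist.
Back-substitute for Bézout coefficients:
  1 = 17 - 4*4
  ... = 714*(-547) + 2311*(169)
Scale by 156/1 = 156: (m₀, n₀) = (-85332, 26364).
General solution: m = -85332 + 2311t, n = 26364 - 714t for integer t.
m ≥ 0: smallest is -85332 mod 2311 = 175 (at t = 37), with n = -54.

175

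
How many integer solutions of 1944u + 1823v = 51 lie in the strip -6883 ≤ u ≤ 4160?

6

gcd(1944, 1823):
  1944 = 1·1823 + 121
  1823 = 15·121 + 8
  121 = 15·8 + 1
  8 = 8·1
so gcd(1944, 1823) = 1.
Back-substitute for Bézout coefficients:
  1 = 121 - 15·8
  ... = 1944·(226) + 1823·(-241)
Scale by 51: particular solution (11526, -12291); reduce u mod 1823: (588, -627).
General solution: u = 588 + 1823t, v = -627 - 1944t for integer t.
-6883 ≤ 588 + 1823t ≤ 4160 gives t ∈ [-4, 1], which is 6 values.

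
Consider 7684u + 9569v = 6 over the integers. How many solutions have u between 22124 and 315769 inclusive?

gcd(9569, 7684) = 1  (9569 = 1×7684 + 1885, 7684 = 4×1885 + 144, 1885 = 13×144 + 13, 144 = 11×13 + 1, 13 = 13×1).
Back-substituting, 7684×(731) + 9569×(-587) = 1.
Scale by 6: particular solution (4386, -3522); reduce u mod 9569: (4386, -3522).
General solution: u = 4386 + 9569t, v = -3522 - 7684t for integer t.
22124 ≤ 4386 + 9569t ≤ 315769 gives t ∈ [2, 32], which is 31 values.

31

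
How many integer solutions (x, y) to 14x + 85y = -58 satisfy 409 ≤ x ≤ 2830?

gcd(85, 14) = 1.
By Bézout, 14*(-6) + 85*(1) = 1.
Particular solution: (8, -2).
General solution: x = 8 + 85t, y = -2 - 14t for integer t.
409 ≤ 8 + 85t ≤ 2830 gives t ∈ [5, 33], which is 29 values.

29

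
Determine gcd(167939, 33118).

29

gcd(167939, 33118) = 29  (167939 = 5×33118 + 2349, 33118 = 14×2349 + 232, 2349 = 10×232 + 29, 232 = 8×29).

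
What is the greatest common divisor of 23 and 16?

1

gcd(23, 16) = 1  (23 = 1*16 + 7, 16 = 2*7 + 2, 7 = 3*2 + 1, 2 = 2*1).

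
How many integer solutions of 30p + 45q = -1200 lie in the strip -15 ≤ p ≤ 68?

gcd(45, 30) = 15  (45 = 1·30 + 15, 30 = 2·15).
Back-substituting, 30·(-1) + 45·(1) = 15.
Scale by -80: particular solution (80, -80); reduce p mod 3: (2, -28).
General solution: p = 2 + 3t, q = -28 - 2t for integer t.
-15 ≤ 2 + 3t ≤ 68 gives t ∈ [-5, 22], which is 28 values.

28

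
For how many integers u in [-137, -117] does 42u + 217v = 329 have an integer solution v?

gcd(217, 42) = 7.
By Bézout, 42*(-5) + 217*(1) = 7.
Particular solution: (13, -1).
General solution: u = 13 + 31t, v = -1 - 6t for integer t.
-137 ≤ 13 + 31t ≤ -117 gives t ∈ [-4, -5], which is 0 values.

0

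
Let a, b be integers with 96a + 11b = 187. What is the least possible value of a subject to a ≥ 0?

gcd(96, 11) = 1.
1 divides 187, so solutions exist.
By Bézout, 96·(-4) + 11·(35) = 1.
Scale by 187/1 = 187: (a₀, b₀) = (-748, 6545).
General solution: a = -748 + 11t, b = 6545 - 96t for integer t.
a ≥ 0: smallest is -748 mod 11 = 0 (at t = 68), with b = 17.

0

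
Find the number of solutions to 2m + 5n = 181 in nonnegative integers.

18

gcd(5, 2) = 1  (5 = 2*2 + 1, 2 = 2*1).
Back-substituting, 2*(-2) + 5*(1) = 1.
Scale by 181: one solution is (-362, 181). Reduce m mod 5: (3, 35).
General: m = 3 + 5t, n = 35 - 2t.
m ≥ 0 ⇒ t ≥ 0; n ≥ 0 ⇒ t ≤ 17. So t ∈ [0, 17]: 18 solutions.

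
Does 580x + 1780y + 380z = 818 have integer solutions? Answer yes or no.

no

gcd(1780, 580) = 20  (1780 = 3×580 + 40, 580 = 14×40 + 20, 40 = 2×20).
gcd(20, 380) = 20.
20 does not divide 818 (remainder 18), so no integer solutions.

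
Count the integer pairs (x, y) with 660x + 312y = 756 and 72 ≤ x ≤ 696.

gcd(660, 312):
  660 = 2×312 + 36
  312 = 8×36 + 24
  36 = 1×24 + 12
  24 = 2×12
so gcd(660, 312) = 12.
Back-substitute for Bézout coefficients:
  12 = 36 - 1×24
  ... = 660×(9) + 312×(-19)
Scale by 63: particular solution (567, -1197); reduce x mod 26: (21, -42).
General solution: x = 21 + 26t, y = -42 - 55t for integer t.
72 ≤ 21 + 26t ≤ 696 gives t ∈ [2, 25], which is 24 values.

24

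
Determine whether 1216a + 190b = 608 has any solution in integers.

gcd(1216, 190) = 38  (1216 = 6*190 + 76, 190 = 2*76 + 38, 76 = 2*38).
38 divides 608, so integer solutions exist.

yes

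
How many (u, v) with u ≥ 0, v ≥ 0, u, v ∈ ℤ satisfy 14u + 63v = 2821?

gcd(63, 14) = 7  (63 = 4·14 + 7, 14 = 2·7).
Back-substituting, 14·(-4) + 63·(1) = 7.
Scale by 403: one solution is (-1612, 403). Reduce u mod 9: (8, 43).
General: u = 8 + 9t, v = 43 - 2t.
u ≥ 0 ⇒ t ≥ 0; v ≥ 0 ⇒ t ≤ 21. So t ∈ [0, 21]: 22 solutions.

22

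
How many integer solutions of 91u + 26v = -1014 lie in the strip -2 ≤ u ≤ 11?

gcd(91, 26):
  91 = 3*26 + 13
  26 = 2*13
so gcd(91, 26) = 13.
Back-substitute for Bézout coefficients:
  13 = 91 - 3*26
  ... = 91*(1) + 26*(-3)
Scale by -78: particular solution (-78, 234); reduce u mod 2: (0, -39).
General solution: u = 0 + 2t, v = -39 - 7t for integer t.
-2 ≤ 0 + 2t ≤ 11 gives t ∈ [-1, 5], which is 7 values.

7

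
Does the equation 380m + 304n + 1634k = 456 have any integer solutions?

yes

gcd(380, 304) = 76  (380 = 1·304 + 76, 304 = 4·76).
gcd(76, 1634) = 38.
38 divides 456, so integer solutions exist.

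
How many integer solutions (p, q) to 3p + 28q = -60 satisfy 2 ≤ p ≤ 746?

gcd(28, 3):
  28 = 9·3 + 1
  3 = 3·1
so gcd(28, 3) = 1.
Back-substitute for Bézout coefficients:
  1 = 28 - 9·3
  ... = 3·(-9) + 28·(1)
Scale by -60: particular solution (540, -60); reduce p mod 28: (8, -3).
General solution: p = 8 + 28t, q = -3 - 3t for integer t.
2 ≤ 8 + 28t ≤ 746 gives t ∈ [0, 26], which is 27 values.

27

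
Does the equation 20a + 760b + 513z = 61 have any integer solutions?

yes

gcd(760, 20) = 20.
gcd(20, 513) = 1.
1 divides 61, so integer solutions exist.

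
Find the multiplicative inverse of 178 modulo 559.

380

gcd(559, 178) = 1.
By Bézout, 178*(-179) + 559*(57) = 1.
So 178*-179 ≡ 1 (mod 559), and -179 mod 559 = 380.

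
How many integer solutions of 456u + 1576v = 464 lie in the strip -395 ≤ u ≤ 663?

5

gcd(1576, 456):
  1576 = 3×456 + 208
  456 = 2×208 + 40
  208 = 5×40 + 8
  40 = 5×8
so gcd(1576, 456) = 8.
Back-substitute for Bézout coefficients:
  8 = 208 - 5×40
  ... = 456×(-38) + 1576×(11)
Scale by 58: particular solution (-2204, 638); reduce u mod 197: (160, -46).
General solution: u = 160 + 197t, v = -46 - 57t for integer t.
-395 ≤ 160 + 197t ≤ 663 gives t ∈ [-2, 2], which is 5 values.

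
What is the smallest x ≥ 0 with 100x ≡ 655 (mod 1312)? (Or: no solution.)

gcd(1312, 100) = 4  (1312 = 13·100 + 12, 100 = 8·12 + 4, 12 = 3·4).
4 does not divide 655, so the congruence has no solution.

no solution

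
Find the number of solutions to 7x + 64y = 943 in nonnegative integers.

2

gcd(64, 7):
  64 = 9*7 + 1
  7 = 7*1
so gcd(64, 7) = 1.
Back-substitute for Bézout coefficients:
  1 = 64 - 9*7
  ... = 7*(-9) + 64*(1)
Scale by 943: one solution is (-8487, 943). Reduce x mod 64: (25, 12).
General: x = 25 + 64t, y = 12 - 7t.
x ≥ 0 ⇒ t ≥ 0; y ≥ 0 ⇒ t ≤ 1. So t ∈ [0, 1]: 2 solutions.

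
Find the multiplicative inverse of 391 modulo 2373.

2197

gcd(2373, 391):
  2373 = 6·391 + 27
  391 = 14·27 + 13
  27 = 2·13 + 1
  13 = 13·1
so gcd(2373, 391) = 1.
Back-substitute for Bézout coefficients:
  1 = 27 - 2·13
  ... = 391·(-176) + 2373·(29)
So 391·-176 ≡ 1 (mod 2373), and -176 mod 2373 = 2197.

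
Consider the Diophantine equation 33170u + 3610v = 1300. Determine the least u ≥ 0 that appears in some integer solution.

gcd(33170, 3610) = 10.
10 divides 1300, so solutions exist.
By Bézout, 33170·(-69) + 3610·(634) = 10.
Scale by 1300/10 = 130: (u₀, v₀) = (-8970, 82420).
General solution: u = -8970 + 361t, v = 82420 - 3317t for integer t.
u ≥ 0: smallest is -8970 mod 361 = 55 (at t = 25), with v = -505.

55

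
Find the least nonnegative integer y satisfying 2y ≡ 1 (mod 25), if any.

gcd(25, 2) = 1.
1 divides 1, so solutions exist.
By Bézout, 2·(-12) + 25·(1) = 1.
So 2·(-12) ≡ 1 (mod 25); multiply by 1: y ≡ -12 (mod 25).
Smallest nonnegative: y = -12 mod 25 = 13.

13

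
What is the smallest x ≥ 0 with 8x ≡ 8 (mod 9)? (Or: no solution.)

gcd(9, 8) = 1.
1 divides 8, so solutions exist.
By Bézout, 8×(-1) + 9×(1) = 1.
So 8×(-1) ≡ 1 (mod 9); multiply by 8: x ≡ -8 (mod 9).
Smallest nonnegative: x = -8 mod 9 = 1.

1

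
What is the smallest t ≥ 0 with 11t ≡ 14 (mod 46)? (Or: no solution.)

gcd(46, 11):
  46 = 4×11 + 2
  11 = 5×2 + 1
  2 = 2×1
so gcd(46, 11) = 1.
1 divides 14, so solutions exist.
Back-substitute for Bézout coefficients:
  1 = 11 - 5×2
  ... = 11×(21) + 46×(-5)
So 11×(21) ≡ 1 (mod 46); multiply by 14: t ≡ 294 (mod 46).
Smallest nonnegative: t = 294 mod 46 = 18.

18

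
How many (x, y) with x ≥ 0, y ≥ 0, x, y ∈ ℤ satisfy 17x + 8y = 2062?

gcd(17, 8) = 1.
By Bézout, 17·(1) + 8·(-2) = 1.
One solution: (6, 245).
General: x = 6 + 8t, y = 245 - 17t.
x ≥ 0 ⇒ t ≥ 0; y ≥ 0 ⇒ t ≤ 14. So t ∈ [0, 14]: 15 solutions.

15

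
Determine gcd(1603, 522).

1

gcd(1603, 522) = 1  (1603 = 3·522 + 37, 522 = 14·37 + 4, 37 = 9·4 + 1, 4 = 4·1).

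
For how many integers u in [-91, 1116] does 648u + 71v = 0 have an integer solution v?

gcd(648, 71) = 1  (648 = 9*71 + 9, 71 = 7*9 + 8, 9 = 1*8 + 1, 8 = 8*1).
Back-substituting, 648*(8) + 71*(-73) = 1.
Scale by 0: particular solution (0, 0); reduce u mod 71: (0, 0).
General solution: u = 0 + 71t, v = 0 - 648t for integer t.
-91 ≤ 0 + 71t ≤ 1116 gives t ∈ [-1, 15], which is 17 values.

17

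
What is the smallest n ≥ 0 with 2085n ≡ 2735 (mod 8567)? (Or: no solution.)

5877

gcd(8567, 2085):
  8567 = 4·2085 + 227
  2085 = 9·227 + 42
  227 = 5·42 + 17
  42 = 2·17 + 8
  17 = 2·8 + 1
  8 = 8·1
so gcd(8567, 2085) = 1.
1 divides 2735, so solutions exist.
Back-substitute for Bézout coefficients:
  1 = 17 - 2·8
  ... = 2085·(-1019) + 8567·(248)
So 2085·(-1019) ≡ 1 (mod 8567); multiply by 2735: n ≡ -2786965 (mod 8567).
Smallest nonnegative: n = -2786965 mod 8567 = 5877.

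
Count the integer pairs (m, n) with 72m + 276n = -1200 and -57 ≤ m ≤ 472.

gcd(276, 72):
  276 = 3×72 + 60
  72 = 1×60 + 12
  60 = 5×12
so gcd(276, 72) = 12.
Back-substitute for Bézout coefficients:
  12 = 72 - 1×60
  ... = 72×(4) + 276×(-1)
Scale by -100: particular solution (-400, 100); reduce m mod 23: (14, -8).
General solution: m = 14 + 23t, n = -8 - 6t for integer t.
-57 ≤ 14 + 23t ≤ 472 gives t ∈ [-3, 19], which is 23 values.

23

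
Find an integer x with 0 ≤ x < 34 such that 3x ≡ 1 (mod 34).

gcd(34, 3) = 1  (34 = 11*3 + 1, 3 = 3*1).
Back-substituting, 3*(-11) + 34*(1) = 1.
So 3*-11 ≡ 1 (mod 34), and -11 mod 34 = 23.

23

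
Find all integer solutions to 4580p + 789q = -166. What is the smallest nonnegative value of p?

gcd(4580, 789) = 1.
1 divides -166, so solutions exist.
By Bézout, 4580×(374) + 789×(-2171) = 1.
Scale by -166/1 = -166: (p₀, q₀) = (-62084, 360386).
General solution: p = -62084 + 789t, q = 360386 - 4580t for integer t.
p ≥ 0: smallest is -62084 mod 789 = 247 (at t = 79), with q = -1434.

247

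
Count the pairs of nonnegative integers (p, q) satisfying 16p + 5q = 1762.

22

gcd(16, 5) = 1.
By Bézout, 16*(1) + 5*(-3) = 1.
One solution: (2, 346).
General: p = 2 + 5t, q = 346 - 16t.
p ≥ 0 ⇒ t ≥ 0; q ≥ 0 ⇒ t ≤ 21. So t ∈ [0, 21]: 22 solutions.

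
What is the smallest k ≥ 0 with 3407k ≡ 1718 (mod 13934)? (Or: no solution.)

5624

gcd(13934, 3407):
  13934 = 4*3407 + 306
  3407 = 11*306 + 41
  306 = 7*41 + 19
  41 = 2*19 + 3
  19 = 6*3 + 1
  3 = 3*1
so gcd(13934, 3407) = 1.
1 divides 1718, so solutions exist.
Back-substitute for Bézout coefficients:
  1 = 19 - 6*3
  ... = 3407*(-4417) + 13934*(1080)
So 3407*(-4417) ≡ 1 (mod 13934); multiply by 1718: k ≡ -7588406 (mod 13934).
Smallest nonnegative: k = -7588406 mod 13934 = 5624.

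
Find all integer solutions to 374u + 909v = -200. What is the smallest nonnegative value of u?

680

gcd(909, 374):
  909 = 2×374 + 161
  374 = 2×161 + 52
  161 = 3×52 + 5
  52 = 10×5 + 2
  5 = 2×2 + 1
  2 = 2×1
so gcd(909, 374) = 1.
1 divides -200, so solutions exist.
Back-substitute for Bézout coefficients:
  1 = 5 - 2×2
  ... = 374×(-367) + 909×(151)
Scale by -200/1 = -200: (u₀, v₀) = (73400, -30200).
General solution: u = 73400 + 909t, v = -30200 - 374t for integer t.
u ≥ 0: smallest is 73400 mod 909 = 680 (at t = -80), with v = -280.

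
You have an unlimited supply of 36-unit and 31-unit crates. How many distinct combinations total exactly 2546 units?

Need nonnegative integers with 36j + 31k = 2546.
gcd(36, 31) = 1, and 36·(-6) + 31·(7) = 1.
So (j₀, k₀) = (-15276, 17822); general j = -15276 + 31t, k = 17822 - 36t.
j ≥ 0 ⇒ t ≥ 493; k ≥ 0 ⇒ t ≤ 495. That's 3 values of t.

3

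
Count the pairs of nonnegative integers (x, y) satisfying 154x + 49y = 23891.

gcd(154, 49) = 7  (154 = 3·49 + 7, 49 = 7·7).
Back-substituting, 154·(1) + 49·(-3) = 7.
Scale by 3413: one solution is (3413, -10239). Reduce x mod 7: (4, 475).
General: x = 4 + 7t, y = 475 - 22t.
x ≥ 0 ⇒ t ≥ 0; y ≥ 0 ⇒ t ≤ 21. So t ∈ [0, 21]: 22 solutions.

22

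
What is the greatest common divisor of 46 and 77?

gcd(77, 46):
  77 = 1*46 + 31
  46 = 1*31 + 15
  31 = 2*15 + 1
  15 = 15*1
so gcd(77, 46) = 1.

1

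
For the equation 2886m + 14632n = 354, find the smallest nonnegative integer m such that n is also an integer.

1947

gcd(14632, 2886):
  14632 = 5*2886 + 202
  2886 = 14*202 + 58
  202 = 3*58 + 28
  58 = 2*28 + 2
  28 = 14*2
so gcd(14632, 2886) = 2.
2 divides 354, so solutions exist.
Back-substitute for Bézout coefficients:
  2 = 58 - 2*28
  ... = 2886*(507) + 14632*(-100)
Scale by 354/2 = 177: (m₀, n₀) = (89739, -17700).
General solution: m = 89739 + 7316t, n = -17700 - 1443t for integer t.
m ≥ 0: smallest is 89739 mod 7316 = 1947 (at t = -12), with n = -384.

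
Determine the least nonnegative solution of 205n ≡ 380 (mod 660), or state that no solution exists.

gcd(660, 205) = 5  (660 = 3·205 + 45, 205 = 4·45 + 25, 45 = 1·25 + 20, 25 = 1·20 + 5, 20 = 4·5).
5 divides 380, so solutions exist.
Back-substituting, 205·(29) + 660·(-9) = 5.
So 205·(29) ≡ 5 (mod 660); multiply by 76: n ≡ 2204 (mod 132).
Smallest nonnegative: n = 2204 mod 132 = 92.

92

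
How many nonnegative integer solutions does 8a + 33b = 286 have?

gcd(33, 8) = 1.
By Bézout, 8*(-4) + 33*(1) = 1.
One solution: (11, 6).
General: a = 11 + 33t, b = 6 - 8t.
a ≥ 0 ⇒ t ≥ 0; b ≥ 0 ⇒ t ≤ 0. So t ∈ [0, 0]: 1 solution.

1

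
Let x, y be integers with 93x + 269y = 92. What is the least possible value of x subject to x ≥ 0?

189

gcd(269, 93):
  269 = 2·93 + 83
  93 = 1·83 + 10
  83 = 8·10 + 3
  10 = 3·3 + 1
  3 = 3·1
so gcd(269, 93) = 1.
1 divides 92, so solutions exist.
Back-substitute for Bézout coefficients:
  1 = 10 - 3·3
  ... = 93·(81) + 269·(-28)
Scale by 92/1 = 92: (x₀, y₀) = (7452, -2576).
General solution: x = 7452 + 269t, y = -2576 - 93t for integer t.
x ≥ 0: smallest is 7452 mod 269 = 189 (at t = -27), with y = -65.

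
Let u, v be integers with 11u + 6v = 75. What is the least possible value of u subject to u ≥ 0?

gcd(11, 6):
  11 = 1·6 + 5
  6 = 1·5 + 1
  5 = 5·1
so gcd(11, 6) = 1.
1 divides 75, so solutions exist.
Back-substitute for Bézout coefficients:
  1 = 6 - 1·5
  ... = 11·(-1) + 6·(2)
Scale by 75/1 = 75: (u₀, v₀) = (-75, 150).
General solution: u = -75 + 6t, v = 150 - 11t for integer t.
u ≥ 0: smallest is -75 mod 6 = 3 (at t = 13), with v = 7.

3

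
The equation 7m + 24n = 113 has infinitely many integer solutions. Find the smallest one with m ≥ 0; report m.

gcd(24, 7):
  24 = 3*7 + 3
  7 = 2*3 + 1
  3 = 3*1
so gcd(24, 7) = 1.
1 divides 113, so solutions exist.
Back-substitute for Bézout coefficients:
  1 = 7 - 2*3
  ... = 7*(7) + 24*(-2)
Scale by 113/1 = 113: (m₀, n₀) = (791, -226).
General solution: m = 791 + 24t, n = -226 - 7t for integer t.
m ≥ 0: smallest is 791 mod 24 = 23 (at t = -32), with n = -2.

23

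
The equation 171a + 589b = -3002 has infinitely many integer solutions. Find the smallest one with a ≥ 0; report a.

10

gcd(589, 171):
  589 = 3*171 + 76
  171 = 2*76 + 19
  76 = 4*19
so gcd(589, 171) = 19.
19 divides -3002, so solutions exist.
Back-substitute for Bézout coefficients:
  19 = 171 - 2*76
  ... = 171*(7) + 589*(-2)
Scale by -3002/19 = -158: (a₀, b₀) = (-1106, 316).
General solution: a = -1106 + 31t, b = 316 - 9t for integer t.
a ≥ 0: smallest is -1106 mod 31 = 10 (at t = 36), with b = -8.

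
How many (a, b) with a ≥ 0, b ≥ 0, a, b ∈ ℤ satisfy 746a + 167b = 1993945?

gcd(746, 167):
  746 = 4×167 + 78
  167 = 2×78 + 11
  78 = 7×11 + 1
  11 = 11×1
so gcd(746, 167) = 1.
Back-substitute for Bézout coefficients:
  1 = 78 - 7×11
  ... = 746×(15) + 167×(-67)
Scale by 1993945: one solution is (29909175, -133594315). Reduce a mod 167: (143, 11301).
General: a = 143 + 167t, b = 11301 - 746t.
a ≥ 0 ⇒ t ≥ 0; b ≥ 0 ⇒ t ≤ 15. So t ∈ [0, 15]: 16 solutions.

16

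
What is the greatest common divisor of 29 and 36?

1

gcd(36, 29):
  36 = 1*29 + 7
  29 = 4*7 + 1
  7 = 7*1
so gcd(36, 29) = 1.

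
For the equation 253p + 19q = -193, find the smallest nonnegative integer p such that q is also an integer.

9

gcd(253, 19):
  253 = 13·19 + 6
  19 = 3·6 + 1
  6 = 6·1
so gcd(253, 19) = 1.
1 divides -193, so solutions exist.
Back-substitute for Bézout coefficients:
  1 = 19 - 3·6
  ... = 253·(-3) + 19·(40)
Scale by -193/1 = -193: (p₀, q₀) = (579, -7720).
General solution: p = 579 + 19t, q = -7720 - 253t for integer t.
p ≥ 0: smallest is 579 mod 19 = 9 (at t = -30), with q = -130.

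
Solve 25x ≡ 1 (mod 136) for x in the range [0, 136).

gcd(136, 25) = 1.
By Bézout, 25·(49) + 136·(-9) = 1.
So 25·49 ≡ 1 (mod 136), and 49 mod 136 = 49.

49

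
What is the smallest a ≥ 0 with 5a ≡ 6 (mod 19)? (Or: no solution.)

gcd(19, 5) = 1  (19 = 3×5 + 4, 5 = 1×4 + 1, 4 = 4×1).
1 divides 6, so solutions exist.
Back-substituting, 5×(4) + 19×(-1) = 1.
So 5×(4) ≡ 1 (mod 19); multiply by 6: a ≡ 24 (mod 19).
Smallest nonnegative: a = 24 mod 19 = 5.

5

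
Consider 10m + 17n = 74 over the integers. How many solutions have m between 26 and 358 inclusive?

gcd(17, 10):
  17 = 1*10 + 7
  10 = 1*7 + 3
  7 = 2*3 + 1
  3 = 3*1
so gcd(17, 10) = 1.
Back-substitute for Bézout coefficients:
  1 = 7 - 2*3
  ... = 10*(-5) + 17*(3)
Scale by 74: particular solution (-370, 222); reduce m mod 17: (4, 2).
General solution: m = 4 + 17t, n = 2 - 10t for integer t.
26 ≤ 4 + 17t ≤ 358 gives t ∈ [2, 20], which is 19 values.

19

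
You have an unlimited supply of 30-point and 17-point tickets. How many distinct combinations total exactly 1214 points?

2

Need nonnegative integers with 30j + 17k = 1214.
gcd(30, 17) = 1, and 30·(4) + 17·(-7) = 1.
So (j₀, k₀) = (4856, -8498); general j = 4856 + 17t, k = -8498 - 30t.
j ≥ 0 ⇒ t ≥ -285; k ≥ 0 ⇒ t ≤ -284. That's 2 values of t.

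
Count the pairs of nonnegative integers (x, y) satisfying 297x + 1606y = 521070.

gcd(1606, 297) = 11  (1606 = 5·297 + 121, 297 = 2·121 + 55, 121 = 2·55 + 11, 55 = 5·11).
Back-substituting, 297·(-27) + 1606·(5) = 11.
Scale by 47370: one solution is (-1278990, 236850). Reduce x mod 146: (116, 303).
General: x = 116 + 146t, y = 303 - 27t.
x ≥ 0 ⇒ t ≥ 0; y ≥ 0 ⇒ t ≤ 11. So t ∈ [0, 11]: 12 solutions.

12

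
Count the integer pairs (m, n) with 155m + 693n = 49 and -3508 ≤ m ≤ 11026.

gcd(693, 155) = 1  (693 = 4·155 + 73, 155 = 2·73 + 9, 73 = 8·9 + 1, 9 = 9·1).
Back-substituting, 155·(-76) + 693·(17) = 1.
Scale by 49: particular solution (-3724, 833); reduce m mod 693: (434, -97).
General solution: m = 434 + 693t, n = -97 - 155t for integer t.
-3508 ≤ 434 + 693t ≤ 11026 gives t ∈ [-5, 15], which is 21 values.

21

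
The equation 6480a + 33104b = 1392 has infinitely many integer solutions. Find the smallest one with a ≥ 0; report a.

1824

gcd(33104, 6480) = 16.
16 divides 1392, so solutions exist.
By Bézout, 6480×(235) + 33104×(-46) = 16.
Scale by 1392/16 = 87: (a₀, b₀) = (20445, -4002).
General solution: a = 20445 + 2069t, b = -4002 - 405t for integer t.
a ≥ 0: smallest is 20445 mod 2069 = 1824 (at t = -9), with b = -357.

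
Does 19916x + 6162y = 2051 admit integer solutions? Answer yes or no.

no

gcd(19916, 6162) = 26  (19916 = 3*6162 + 1430, 6162 = 4*1430 + 442, 1430 = 3*442 + 104, 442 = 4*104 + 26, 104 = 4*26).
26 does not divide 2051 (remainder 23), so no integer solutions.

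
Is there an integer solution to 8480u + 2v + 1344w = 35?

no

gcd(8480, 2) = 2  (8480 = 4240·2).
gcd(2, 1344) = 2.
2 does not divide 35 (remainder 1), so no integer solutions.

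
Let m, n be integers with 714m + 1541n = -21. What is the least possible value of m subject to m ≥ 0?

gcd(1541, 714):
  1541 = 2×714 + 113
  714 = 6×113 + 36
  113 = 3×36 + 5
  36 = 7×5 + 1
  5 = 5×1
so gcd(1541, 714) = 1.
1 divides -21, so solutions exist.
Back-substitute for Bézout coefficients:
  1 = 36 - 7×5
  ... = 714×(300) + 1541×(-139)
Scale by -21/1 = -21: (m₀, n₀) = (-6300, 2919).
General solution: m = -6300 + 1541t, n = 2919 - 714t for integer t.
m ≥ 0: smallest is -6300 mod 1541 = 1405 (at t = 5), with n = -651.

1405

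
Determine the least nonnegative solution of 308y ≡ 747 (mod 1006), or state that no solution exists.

gcd(1006, 308):
  1006 = 3×308 + 82
  308 = 3×82 + 62
  82 = 1×62 + 20
  62 = 3×20 + 2
  20 = 10×2
so gcd(1006, 308) = 2.
2 does not divide 747, so the congruence has no solution.

no solution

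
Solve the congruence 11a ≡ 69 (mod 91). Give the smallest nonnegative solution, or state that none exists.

89

gcd(91, 11) = 1  (91 = 8*11 + 3, 11 = 3*3 + 2, 3 = 1*2 + 1, 2 = 2*1).
1 divides 69, so solutions exist.
Back-substituting, 11*(-33) + 91*(4) = 1.
So 11*(-33) ≡ 1 (mod 91); multiply by 69: a ≡ -2277 (mod 91).
Smallest nonnegative: a = -2277 mod 91 = 89.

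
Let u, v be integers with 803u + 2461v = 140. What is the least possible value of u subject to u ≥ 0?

1885

gcd(2461, 803):
  2461 = 3×803 + 52
  803 = 15×52 + 23
  52 = 2×23 + 6
  23 = 3×6 + 5
  6 = 1×5 + 1
  5 = 5×1
so gcd(2461, 803) = 1.
1 divides 140, so solutions exist.
Back-substitute for Bézout coefficients:
  1 = 6 - 1×5
  ... = 803×(-426) + 2461×(139)
Scale by 140/1 = 140: (u₀, v₀) = (-59640, 19460).
General solution: u = -59640 + 2461t, v = 19460 - 803t for integer t.
u ≥ 0: smallest is -59640 mod 2461 = 1885 (at t = 25), with v = -615.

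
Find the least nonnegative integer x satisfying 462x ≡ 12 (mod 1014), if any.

gcd(1014, 462):
  1014 = 2·462 + 90
  462 = 5·90 + 12
  90 = 7·12 + 6
  12 = 2·6
so gcd(1014, 462) = 6.
6 divides 12, so solutions exist.
Back-substitute for Bézout coefficients:
  6 = 90 - 7·12
  ... = 462·(-79) + 1014·(36)
So 462·(-79) ≡ 6 (mod 1014); multiply by 2: x ≡ -158 (mod 169).
Smallest nonnegative: x = -158 mod 169 = 11.

11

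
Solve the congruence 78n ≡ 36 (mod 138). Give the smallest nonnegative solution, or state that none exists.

4

gcd(138, 78):
  138 = 1*78 + 60
  78 = 1*60 + 18
  60 = 3*18 + 6
  18 = 3*6
so gcd(138, 78) = 6.
6 divides 36, so solutions exist.
Back-substitute for Bézout coefficients:
  6 = 60 - 3*18
  ... = 78*(-7) + 138*(4)
So 78*(-7) ≡ 6 (mod 138); multiply by 6: n ≡ -42 (mod 23).
Smallest nonnegative: n = -42 mod 23 = 4.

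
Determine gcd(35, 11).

1

gcd(35, 11):
  35 = 3×11 + 2
  11 = 5×2 + 1
  2 = 2×1
so gcd(35, 11) = 1.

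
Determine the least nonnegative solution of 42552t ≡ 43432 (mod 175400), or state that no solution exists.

17466

gcd(175400, 42552) = 8.
8 divides 43432, so solutions exist.
By Bézout, 42552·(1554) + 175400·(-377) = 8.
So 42552·(1554) ≡ 8 (mod 175400); multiply by 5429: t ≡ 8436666 (mod 21925).
Smallest nonnegative: t = 8436666 mod 21925 = 17466.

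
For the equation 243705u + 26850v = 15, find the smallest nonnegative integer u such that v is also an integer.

993

gcd(243705, 26850):
  243705 = 9×26850 + 2055
  26850 = 13×2055 + 135
  2055 = 15×135 + 30
  135 = 4×30 + 15
  30 = 2×15
so gcd(243705, 26850) = 15.
15 divides 15, so solutions exist.
Back-substitute for Bézout coefficients:
  15 = 135 - 4×30
  ... = 243705×(-797) + 26850×(7234)
Scale by 15/15 = 1: (u₀, v₀) = (-797, 7234).
General solution: u = -797 + 1790t, v = 7234 - 16247t for integer t.
u ≥ 0: smallest is -797 mod 1790 = 993 (at t = 1), with v = -9013.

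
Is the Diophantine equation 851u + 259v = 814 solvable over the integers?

yes

gcd(851, 259):
  851 = 3*259 + 74
  259 = 3*74 + 37
  74 = 2*37
so gcd(851, 259) = 37.
37 divides 814, so integer solutions exist.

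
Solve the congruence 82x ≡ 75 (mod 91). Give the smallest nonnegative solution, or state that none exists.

gcd(91, 82):
  91 = 1×82 + 9
  82 = 9×9 + 1
  9 = 9×1
so gcd(91, 82) = 1.
1 divides 75, so solutions exist.
Back-substitute for Bézout coefficients:
  1 = 82 - 9×9
  ... = 82×(10) + 91×(-9)
So 82×(10) ≡ 1 (mod 91); multiply by 75: x ≡ 750 (mod 91).
Smallest nonnegative: x = 750 mod 91 = 22.

22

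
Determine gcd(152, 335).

1

gcd(335, 152):
  335 = 2×152 + 31
  152 = 4×31 + 28
  31 = 1×28 + 3
  28 = 9×3 + 1
  3 = 3×1
so gcd(335, 152) = 1.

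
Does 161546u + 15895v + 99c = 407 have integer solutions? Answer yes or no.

yes

gcd(161546, 15895) = 11  (161546 = 10·15895 + 2596, 15895 = 6·2596 + 319, 2596 = 8·319 + 44, 319 = 7·44 + 11, 44 = 4·11).
gcd(11, 99) = 11.
11 divides 407, so integer solutions exist.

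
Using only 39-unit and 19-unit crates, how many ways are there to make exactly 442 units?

Need nonnegative integers with 39j + 19k = 442.
gcd(39, 19) = 1, and 39·(1) + 19·(-2) = 1.
So (j₀, k₀) = (442, -884); general j = 442 + 19t, k = -884 - 39t.
j ≥ 0 ⇒ t ≥ -23; k ≥ 0 ⇒ t ≤ -23. That's 1 value of t.

1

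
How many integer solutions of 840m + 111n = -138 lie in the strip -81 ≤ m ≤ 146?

gcd(840, 111) = 3.
By Bézout, 840·(-7) + 111·(53) = 3.
Particular solution: (26, -198).
General solution: m = 26 + 37t, n = -198 - 280t for integer t.
-81 ≤ 26 + 37t ≤ 146 gives t ∈ [-2, 3], which is 6 values.

6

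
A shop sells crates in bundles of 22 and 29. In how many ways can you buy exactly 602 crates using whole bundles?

Need nonnegative integers with 22j + 29k = 602.
gcd(22, 29) = 1, and 22·(4) + 29·(-3) = 1.
So (j₀, k₀) = (2408, -1806); general j = 2408 + 29t, k = -1806 - 22t.
j ≥ 0 ⇒ t ≥ -83; k ≥ 0 ⇒ t ≤ -83. That's 1 value of t.

1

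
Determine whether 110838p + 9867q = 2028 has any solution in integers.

yes

gcd(110838, 9867) = 39  (110838 = 11×9867 + 2301, 9867 = 4×2301 + 663, 2301 = 3×663 + 312, 663 = 2×312 + 39, 312 = 8×39).
39 divides 2028, so integer solutions exist.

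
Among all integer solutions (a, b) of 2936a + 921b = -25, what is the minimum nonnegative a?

841

gcd(2936, 921) = 1  (2936 = 3·921 + 173, 921 = 5·173 + 56, 173 = 3·56 + 5, 56 = 11·5 + 1, 5 = 5·1).
1 divides -25, so solutions exist.
Back-substituting, 2936·(-181) + 921·(577) = 1.
Scale by -25/1 = -25: (a₀, b₀) = (4525, -14425).
General solution: a = 4525 + 921t, b = -14425 - 2936t for integer t.
a ≥ 0: smallest is 4525 mod 921 = 841 (at t = -4), with b = -2681.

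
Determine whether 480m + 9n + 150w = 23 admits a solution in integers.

no

gcd(480, 9) = 3  (480 = 53*9 + 3, 9 = 3*3).
gcd(3, 150) = 3.
3 does not divide 23 (remainder 2), so no integer solutions.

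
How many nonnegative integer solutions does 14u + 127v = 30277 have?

17

gcd(127, 14) = 1  (127 = 9*14 + 1, 14 = 14*1).
Back-substituting, 14*(-9) + 127*(1) = 1.
Scale by 30277: one solution is (-272493, 30277). Reduce u mod 127: (49, 233).
General: u = 49 + 127t, v = 233 - 14t.
u ≥ 0 ⇒ t ≥ 0; v ≥ 0 ⇒ t ≤ 16. So t ∈ [0, 16]: 17 solutions.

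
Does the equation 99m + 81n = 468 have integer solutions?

gcd(99, 81) = 9.
9 divides 468, so integer solutions exist.

yes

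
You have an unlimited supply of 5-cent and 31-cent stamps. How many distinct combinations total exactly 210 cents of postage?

2

Need nonnegative integers with 5j + 31k = 210.
gcd(5, 31) = 1, and 5·(-6) + 31·(1) = 1.
So (j₀, k₀) = (-1260, 210); general j = -1260 + 31t, k = 210 - 5t.
j ≥ 0 ⇒ t ≥ 41; k ≥ 0 ⇒ t ≤ 42. That's 2 values of t.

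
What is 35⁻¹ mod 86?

gcd(86, 35) = 1  (86 = 2×35 + 16, 35 = 2×16 + 3, 16 = 5×3 + 1, 3 = 3×1).
Back-substituting, 35×(-27) + 86×(11) = 1.
So 35×-27 ≡ 1 (mod 86), and -27 mod 86 = 59.

59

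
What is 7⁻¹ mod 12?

gcd(12, 7):
  12 = 1*7 + 5
  7 = 1*5 + 2
  5 = 2*2 + 1
  2 = 2*1
so gcd(12, 7) = 1.
Back-substitute for Bézout coefficients:
  1 = 5 - 2*2
  ... = 7*(-5) + 12*(3)
So 7*-5 ≡ 1 (mod 12), and -5 mod 12 = 7.

7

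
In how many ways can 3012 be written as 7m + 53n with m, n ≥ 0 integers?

gcd(53, 7) = 1  (53 = 7×7 + 4, 7 = 1×4 + 3, 4 = 1×3 + 1, 3 = 3×1).
Back-substituting, 7×(-15) + 53×(2) = 1.
Scale by 3012: one solution is (-45180, 6024). Reduce m mod 53: (29, 53).
General: m = 29 + 53t, n = 53 - 7t.
m ≥ 0 ⇒ t ≥ 0; n ≥ 0 ⇒ t ≤ 7. So t ∈ [0, 7]: 8 solutions.

8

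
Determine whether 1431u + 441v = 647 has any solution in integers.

no

gcd(1431, 441):
  1431 = 3×441 + 108
  441 = 4×108 + 9
  108 = 12×9
so gcd(1431, 441) = 9.
9 does not divide 647 (remainder 8), so no integer solutions.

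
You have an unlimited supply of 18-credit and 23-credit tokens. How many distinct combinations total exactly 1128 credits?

Need nonnegative integers with 18j + 23k = 1128.
gcd(18, 23) = 1, and 18·(9) + 23·(-7) = 1.
So (j₀, k₀) = (10152, -7896); general j = 10152 + 23t, k = -7896 - 18t.
j ≥ 0 ⇒ t ≥ -441; k ≥ 0 ⇒ t ≤ -439. That's 3 values of t.

3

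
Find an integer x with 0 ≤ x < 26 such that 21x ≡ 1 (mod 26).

gcd(26, 21):
  26 = 1*21 + 5
  21 = 4*5 + 1
  5 = 5*1
so gcd(26, 21) = 1.
Back-substitute for Bézout coefficients:
  1 = 21 - 4*5
  ... = 21*(5) + 26*(-4)
So 21*5 ≡ 1 (mod 26), and 5 mod 26 = 5.

5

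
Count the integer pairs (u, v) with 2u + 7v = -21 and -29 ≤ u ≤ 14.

gcd(7, 2) = 1  (7 = 3·2 + 1, 2 = 2·1).
Back-substituting, 2·(-3) + 7·(1) = 1.
Scale by -21: particular solution (63, -21); reduce u mod 7: (0, -3).
General solution: u = 0 + 7t, v = -3 - 2t for integer t.
-29 ≤ 0 + 7t ≤ 14 gives t ∈ [-4, 2], which is 7 values.

7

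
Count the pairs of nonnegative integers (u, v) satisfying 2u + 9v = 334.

19

gcd(9, 2) = 1  (9 = 4*2 + 1, 2 = 2*1).
Back-substituting, 2*(-4) + 9*(1) = 1.
Scale by 334: one solution is (-1336, 334). Reduce u mod 9: (5, 36).
General: u = 5 + 9t, v = 36 - 2t.
u ≥ 0 ⇒ t ≥ 0; v ≥ 0 ⇒ t ≤ 18. So t ∈ [0, 18]: 19 solutions.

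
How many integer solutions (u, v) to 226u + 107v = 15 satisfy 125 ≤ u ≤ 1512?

gcd(226, 107) = 1.
By Bézout, 226·(9) + 107·(-19) = 1.
Particular solution: (28, -59).
General solution: u = 28 + 107t, v = -59 - 226t for integer t.
125 ≤ 28 + 107t ≤ 1512 gives t ∈ [1, 13], which is 13 values.

13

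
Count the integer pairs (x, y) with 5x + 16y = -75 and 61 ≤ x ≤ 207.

9

gcd(16, 5):
  16 = 3*5 + 1
  5 = 5*1
so gcd(16, 5) = 1.
Back-substitute for Bézout coefficients:
  1 = 16 - 3*5
  ... = 5*(-3) + 16*(1)
Scale by -75: particular solution (225, -75); reduce x mod 16: (1, -5).
General solution: x = 1 + 16t, y = -5 - 5t for integer t.
61 ≤ 1 + 16t ≤ 207 gives t ∈ [4, 12], which is 9 values.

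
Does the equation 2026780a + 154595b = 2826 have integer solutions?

gcd(2026780, 154595) = 35  (2026780 = 13·154595 + 17045, 154595 = 9·17045 + 1190, 17045 = 14·1190 + 385, 1190 = 3·385 + 35, 385 = 11·35).
35 does not divide 2826 (remainder 26), so no integer solutions.

no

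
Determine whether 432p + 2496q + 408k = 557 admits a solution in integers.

no

gcd(2496, 432) = 48.
gcd(48, 408) = 24.
24 does not divide 557 (remainder 5), so no integer solutions.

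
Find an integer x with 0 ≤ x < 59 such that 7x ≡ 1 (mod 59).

gcd(59, 7):
  59 = 8×7 + 3
  7 = 2×3 + 1
  3 = 3×1
so gcd(59, 7) = 1.
Back-substitute for Bézout coefficients:
  1 = 7 - 2×3
  ... = 7×(17) + 59×(-2)
So 7×17 ≡ 1 (mod 59), and 17 mod 59 = 17.

17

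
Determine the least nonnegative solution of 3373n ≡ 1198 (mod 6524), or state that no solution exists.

gcd(6524, 3373):
  6524 = 1*3373 + 3151
  3373 = 1*3151 + 222
  3151 = 14*222 + 43
  222 = 5*43 + 7
  43 = 6*7 + 1
  7 = 7*1
so gcd(6524, 3373) = 1.
1 divides 1198, so solutions exist.
Back-substitute for Bézout coefficients:
  1 = 43 - 6*7
  ... = 3373*(-911) + 6524*(471)
So 3373*(-911) ≡ 1 (mod 6524); multiply by 1198: n ≡ -1091378 (mod 6524).
Smallest nonnegative: n = -1091378 mod 6524 = 4654.

4654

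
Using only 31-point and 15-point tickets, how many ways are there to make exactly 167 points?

1

Need nonnegative integers with 31j + 15k = 167.
gcd(31, 15) = 1, and 31·(1) + 15·(-2) = 1.
So (j₀, k₀) = (167, -334); general j = 167 + 15t, k = -334 - 31t.
j ≥ 0 ⇒ t ≥ -11; k ≥ 0 ⇒ t ≤ -11. That's 1 value of t.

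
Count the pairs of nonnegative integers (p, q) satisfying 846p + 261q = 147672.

gcd(846, 261):
  846 = 3*261 + 63
  261 = 4*63 + 9
  63 = 7*9
so gcd(846, 261) = 9.
Back-substitute for Bézout coefficients:
  9 = 261 - 4*63
  ... = 846*(-4) + 261*(13)
Scale by 16408: one solution is (-65632, 213304). Reduce p mod 29: (24, 488).
General: p = 24 + 29t, q = 488 - 94t.
p ≥ 0 ⇒ t ≥ 0; q ≥ 0 ⇒ t ≤ 5. So t ∈ [0, 5]: 6 solutions.

6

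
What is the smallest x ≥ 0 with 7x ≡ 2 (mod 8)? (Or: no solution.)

gcd(8, 7) = 1.
1 divides 2, so solutions exist.
By Bézout, 7*(-1) + 8*(1) = 1.
So 7*(-1) ≡ 1 (mod 8); multiply by 2: x ≡ -2 (mod 8).
Smallest nonnegative: x = -2 mod 8 = 6.

6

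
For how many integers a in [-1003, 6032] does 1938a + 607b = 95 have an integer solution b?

gcd(1938, 607) = 1  (1938 = 3·607 + 117, 607 = 5·117 + 22, 117 = 5·22 + 7, 22 = 3·7 + 1, 7 = 7·1).
Back-substituting, 1938·(-83) + 607·(265) = 1.
Scale by 95: particular solution (-7885, 25175); reduce a mod 607: (6, -19).
General solution: a = 6 + 607t, b = -19 - 1938t for integer t.
-1003 ≤ 6 + 607t ≤ 6032 gives t ∈ [-1, 9], which is 11 values.

11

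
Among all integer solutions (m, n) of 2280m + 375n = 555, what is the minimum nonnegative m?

6

gcd(2280, 375) = 15.
15 divides 555, so solutions exist.
By Bézout, 2280·(-12) + 375·(73) = 15.
Scale by 555/15 = 37: (m₀, n₀) = (-444, 2701).
General solution: m = -444 + 25t, n = 2701 - 152t for integer t.
m ≥ 0: smallest is -444 mod 25 = 6 (at t = 18), with n = -35.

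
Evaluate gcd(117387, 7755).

gcd(117387, 7755):
  117387 = 15×7755 + 1062
  7755 = 7×1062 + 321
  1062 = 3×321 + 99
  321 = 3×99 + 24
  99 = 4×24 + 3
  24 = 8×3
so gcd(117387, 7755) = 3.

3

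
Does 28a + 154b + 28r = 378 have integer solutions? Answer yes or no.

gcd(154, 28):
  154 = 5*28 + 14
  28 = 2*14
so gcd(154, 28) = 14.
gcd(14, 28) = 14.
14 divides 378, so integer solutions exist.

yes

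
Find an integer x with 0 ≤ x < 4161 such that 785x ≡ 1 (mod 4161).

2486

gcd(4161, 785) = 1.
By Bézout, 785×(-1675) + 4161×(316) = 1.
So 785×-1675 ≡ 1 (mod 4161), and -1675 mod 4161 = 2486.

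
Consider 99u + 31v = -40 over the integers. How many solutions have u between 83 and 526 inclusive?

14

gcd(99, 31) = 1.
By Bézout, 99×(-5) + 31×(16) = 1.
Particular solution: (14, -46).
General solution: u = 14 + 31t, v = -46 - 99t for integer t.
83 ≤ 14 + 31t ≤ 526 gives t ∈ [3, 16], which is 14 values.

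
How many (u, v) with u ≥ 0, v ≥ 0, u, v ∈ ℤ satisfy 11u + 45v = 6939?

14

gcd(45, 11) = 1  (45 = 4*11 + 1, 11 = 11*1).
Back-substituting, 11*(-4) + 45*(1) = 1.
Scale by 6939: one solution is (-27756, 6939). Reduce u mod 45: (9, 152).
General: u = 9 + 45t, v = 152 - 11t.
u ≥ 0 ⇒ t ≥ 0; v ≥ 0 ⇒ t ≤ 13. So t ∈ [0, 13]: 14 solutions.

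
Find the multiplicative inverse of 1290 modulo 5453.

4113

gcd(5453, 1290) = 1.
By Bézout, 1290·(-1340) + 5453·(317) = 1.
So 1290·-1340 ≡ 1 (mod 5453), and -1340 mod 5453 = 4113.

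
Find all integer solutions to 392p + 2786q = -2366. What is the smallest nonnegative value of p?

129

gcd(2786, 392) = 14.
14 divides -2366, so solutions exist.
By Bézout, 392*(64) + 2786*(-9) = 14.
Scale by -2366/14 = -169: (p₀, q₀) = (-10816, 1521).
General solution: p = -10816 + 199t, q = 1521 - 28t for integer t.
p ≥ 0: smallest is -10816 mod 199 = 129 (at t = 55), with q = -19.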